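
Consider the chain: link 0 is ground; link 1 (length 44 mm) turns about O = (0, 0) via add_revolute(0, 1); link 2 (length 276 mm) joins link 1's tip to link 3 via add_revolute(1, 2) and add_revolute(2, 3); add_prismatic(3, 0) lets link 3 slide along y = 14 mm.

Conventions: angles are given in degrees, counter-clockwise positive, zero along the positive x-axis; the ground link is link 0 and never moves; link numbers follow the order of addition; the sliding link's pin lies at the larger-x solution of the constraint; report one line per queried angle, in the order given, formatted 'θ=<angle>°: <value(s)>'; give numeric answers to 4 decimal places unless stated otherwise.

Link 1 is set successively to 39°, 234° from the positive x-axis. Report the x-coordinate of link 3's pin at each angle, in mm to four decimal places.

geometry: r = 44 mm, L = 276 mm, e = 14 mm
θ=39°: crank pin P = (r cos θ, r sin θ) = (34.194422, 27.690097)
θ=39°: h = r sin θ − e = 27.690097 − 14 = 13.690097
θ=39°: x = r cos θ + √(L² − h²) = 34.194422 + 275.660264 = 309.854686
θ=234°: crank pin P = (r cos θ, r sin θ) = (-25.862551, -35.596748)
θ=234°: h = r sin θ − e = -35.596748 − 14 = -49.596748
θ=234°: x = r cos θ + √(L² − h²) = -25.862551 + 271.507205 = 245.644654

θ=39°: 309.8547
θ=234°: 245.6447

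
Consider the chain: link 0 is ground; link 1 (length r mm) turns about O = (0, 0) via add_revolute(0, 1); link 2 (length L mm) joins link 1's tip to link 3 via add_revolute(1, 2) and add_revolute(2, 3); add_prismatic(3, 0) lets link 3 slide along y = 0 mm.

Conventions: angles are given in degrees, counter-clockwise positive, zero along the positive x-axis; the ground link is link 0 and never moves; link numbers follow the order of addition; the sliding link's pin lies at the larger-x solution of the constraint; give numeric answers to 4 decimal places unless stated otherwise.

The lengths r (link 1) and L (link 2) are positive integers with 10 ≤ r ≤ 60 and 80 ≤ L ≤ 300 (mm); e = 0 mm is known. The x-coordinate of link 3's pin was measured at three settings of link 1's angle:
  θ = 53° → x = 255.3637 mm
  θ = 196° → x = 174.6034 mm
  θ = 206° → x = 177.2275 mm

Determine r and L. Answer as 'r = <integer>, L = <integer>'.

constraint per measurement: (x − r cos θ)² + (r sin θ − e)² = L²
subtracting the θ₁ and θ₂ equations cancels the r² and L² terms:
r = (x₁² − x₂²) / (2[(x₁cos θ₁ + e sin θ₁) − (x₂cos θ₂ + e sin θ₂)]) = 54.0000 → r = 54
L² = (x₁ − r cos θ₁)² + (r sin θ₁ − e)² = 51528.9945 → L = 227.0000 → L = 227
check at θ₃=206°: x = 177.2275 (printed 177.2275) ✓

r = 54, L = 227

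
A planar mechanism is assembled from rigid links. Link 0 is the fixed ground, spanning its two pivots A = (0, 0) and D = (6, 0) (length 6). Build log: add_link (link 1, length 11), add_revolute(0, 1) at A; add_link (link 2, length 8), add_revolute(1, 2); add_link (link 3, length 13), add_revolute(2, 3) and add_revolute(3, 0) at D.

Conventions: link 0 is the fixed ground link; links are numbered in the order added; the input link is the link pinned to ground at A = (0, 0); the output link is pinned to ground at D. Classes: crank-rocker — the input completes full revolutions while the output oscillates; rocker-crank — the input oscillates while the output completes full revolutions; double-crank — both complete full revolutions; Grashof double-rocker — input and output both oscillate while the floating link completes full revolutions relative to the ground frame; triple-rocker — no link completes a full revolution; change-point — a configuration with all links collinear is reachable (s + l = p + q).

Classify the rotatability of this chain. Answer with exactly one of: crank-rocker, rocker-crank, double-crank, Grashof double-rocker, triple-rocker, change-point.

lengths: ground=6, input=11, coupler=8, output=13
sorted: s=6 (shortest), l=13 (longest), p+q=19
s + l = 19 vs p + q = 19
s + l = p + q → change-point (collinear configuration reachable)

change-point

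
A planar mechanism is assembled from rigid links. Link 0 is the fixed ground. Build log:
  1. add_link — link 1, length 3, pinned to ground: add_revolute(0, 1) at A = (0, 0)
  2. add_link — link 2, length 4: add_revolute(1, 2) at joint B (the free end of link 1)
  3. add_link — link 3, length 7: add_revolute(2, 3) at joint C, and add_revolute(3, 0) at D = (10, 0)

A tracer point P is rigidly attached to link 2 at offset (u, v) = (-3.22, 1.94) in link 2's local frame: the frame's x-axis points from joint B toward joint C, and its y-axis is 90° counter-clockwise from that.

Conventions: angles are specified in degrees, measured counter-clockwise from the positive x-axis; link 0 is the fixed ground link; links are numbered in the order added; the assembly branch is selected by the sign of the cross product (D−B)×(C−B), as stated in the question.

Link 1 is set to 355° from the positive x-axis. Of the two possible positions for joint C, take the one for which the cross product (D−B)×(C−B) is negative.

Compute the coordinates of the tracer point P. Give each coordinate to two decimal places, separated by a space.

A=(0,0), D=(10.00,0)
B = A + 3.00·(cos355°, sin355°) = (2.9886, -0.2615)
|BD| = 7.0163
circle(B,4.00) ∩ circle(D,7.00): a=1.1565, h=3.8292
  candidates: C₊=(4.0016,3.6081) cross=26.867; C₋=(4.2870,-4.0449) cross=-26.867
  branch - wants cross < 0 → take C=(4.2870,-4.0449) (cross=-26.867)
ex = (C−B)/|BC| = (0.3246,-0.9459); ey = (0.9459,0.3246)
P = B + -3.22·ex + 1.94·ey = (3.7784,3.4139)

3.78 3.41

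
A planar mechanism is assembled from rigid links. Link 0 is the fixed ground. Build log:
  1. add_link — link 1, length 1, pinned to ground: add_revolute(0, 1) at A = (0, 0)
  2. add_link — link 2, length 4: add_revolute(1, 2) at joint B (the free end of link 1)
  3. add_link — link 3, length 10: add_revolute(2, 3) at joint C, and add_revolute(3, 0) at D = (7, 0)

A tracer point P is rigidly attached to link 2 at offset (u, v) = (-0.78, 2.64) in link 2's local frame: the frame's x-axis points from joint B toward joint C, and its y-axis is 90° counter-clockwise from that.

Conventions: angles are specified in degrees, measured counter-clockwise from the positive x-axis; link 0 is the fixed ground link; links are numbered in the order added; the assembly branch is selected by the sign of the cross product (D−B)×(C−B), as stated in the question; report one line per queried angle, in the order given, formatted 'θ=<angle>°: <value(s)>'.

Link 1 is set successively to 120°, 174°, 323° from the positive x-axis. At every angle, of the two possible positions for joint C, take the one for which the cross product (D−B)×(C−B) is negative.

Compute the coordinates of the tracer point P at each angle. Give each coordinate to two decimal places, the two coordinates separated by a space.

A=(0,0), D=(7.00,0)
θ=120°: B = A + 1.00·(cos120°, sin120°) = (-0.5000, 0.8660)
θ=120°: |BD| = 7.5498
θ=120°: circle(B,4.00) ∩ circle(D,10.00): a=-1.7881, h=3.5781
θ=120°:   candidates: C₊=(-1.8659,4.6256) cross=27.014; C₋=(-2.6867,-2.4833) cross=-27.014
θ=120°:   branch - wants cross < 0 → take C=(-2.6867,-2.4833) (cross=-27.014)
θ=120°: ex = (C−B)/|BC| = (-0.5467,-0.8373); ey = (0.8373,-0.5467)
θ=120°: P = B + -0.78·ex + 2.64·ey = (2.1370,0.0759)
θ=174°: B = A + 1.00·(cos174°, sin174°) = (-0.9945, 0.1045)
θ=174°: |BD| = 7.9952
θ=174°: circle(B,4.00) ∩ circle(D,10.00): a=-1.2555, h=3.7978
θ=174°:   candidates: C₊=(-2.2003,3.9185) cross=30.365; C₋=(-2.2996,-3.6766) cross=-30.365
θ=174°:   branch - wants cross < 0 → take C=(-2.2996,-3.6766) (cross=-30.365)
θ=174°: ex = (C−B)/|BC| = (-0.3263,-0.9453); ey = (0.9453,-0.3263)
θ=174°: P = B + -0.78·ex + 2.64·ey = (1.7555,-0.0195)
θ=323°: B = A + 1.00·(cos323°, sin323°) = (0.7986, -0.6018)
θ=323°: |BD| = 6.2305
θ=323°: circle(B,4.00) ∩ circle(D,10.00): a=-3.6258, h=1.6893
θ=323°:   candidates: C₊=(-2.9734,0.7293) cross=10.525; C₋=(-2.6470,-2.6334) cross=-10.525
θ=323°:   branch - wants cross < 0 → take C=(-2.6470,-2.6334) (cross=-10.525)
θ=323°: ex = (C−B)/|BC| = (-0.8614,-0.5079); ey = (0.5079,-0.8614)
θ=323°: P = B + -0.78·ex + 2.64·ey = (2.8114,-2.4798)

θ=120°: 2.14 0.08
θ=174°: 1.76 -0.02
θ=323°: 2.81 -2.48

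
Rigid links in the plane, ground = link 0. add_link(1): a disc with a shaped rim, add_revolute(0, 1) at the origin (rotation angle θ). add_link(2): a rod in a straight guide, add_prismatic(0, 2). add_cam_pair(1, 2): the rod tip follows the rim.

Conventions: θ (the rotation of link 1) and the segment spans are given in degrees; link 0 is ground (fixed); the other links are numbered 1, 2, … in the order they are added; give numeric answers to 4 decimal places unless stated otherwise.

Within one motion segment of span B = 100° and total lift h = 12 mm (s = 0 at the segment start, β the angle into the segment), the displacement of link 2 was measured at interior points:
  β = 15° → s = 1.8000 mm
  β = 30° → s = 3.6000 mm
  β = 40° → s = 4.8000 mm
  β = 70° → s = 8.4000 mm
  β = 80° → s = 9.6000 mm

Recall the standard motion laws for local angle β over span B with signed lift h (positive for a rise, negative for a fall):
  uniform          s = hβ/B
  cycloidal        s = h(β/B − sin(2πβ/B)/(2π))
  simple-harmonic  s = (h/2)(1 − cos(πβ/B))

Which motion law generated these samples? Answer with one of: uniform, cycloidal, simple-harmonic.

candidates at β/B = r: uniform s = h·r (linear in β); cycloidal s = h·(r − sin(2πr)/(2π)); simple-harmonic s = (h/2)(1 − cos(πr))
β=15°: printed 1.8000 | uniform 1.8000, cycloidal 0.2549, simple-harmonic 0.6540
β=30°: printed 3.6000 | uniform 3.6000, cycloidal 1.7836, simple-harmonic 2.4733
β=40°: printed 4.8000 | uniform 4.8000, cycloidal 3.6774, simple-harmonic 4.1459
β=70°: printed 8.4000 | uniform 8.4000, cycloidal 10.2164, simple-harmonic 9.5267
β=80°: printed 9.6000 | uniform 9.6000, cycloidal 11.4164, simple-harmonic 10.8541
only one law matches every sample → uniform

uniform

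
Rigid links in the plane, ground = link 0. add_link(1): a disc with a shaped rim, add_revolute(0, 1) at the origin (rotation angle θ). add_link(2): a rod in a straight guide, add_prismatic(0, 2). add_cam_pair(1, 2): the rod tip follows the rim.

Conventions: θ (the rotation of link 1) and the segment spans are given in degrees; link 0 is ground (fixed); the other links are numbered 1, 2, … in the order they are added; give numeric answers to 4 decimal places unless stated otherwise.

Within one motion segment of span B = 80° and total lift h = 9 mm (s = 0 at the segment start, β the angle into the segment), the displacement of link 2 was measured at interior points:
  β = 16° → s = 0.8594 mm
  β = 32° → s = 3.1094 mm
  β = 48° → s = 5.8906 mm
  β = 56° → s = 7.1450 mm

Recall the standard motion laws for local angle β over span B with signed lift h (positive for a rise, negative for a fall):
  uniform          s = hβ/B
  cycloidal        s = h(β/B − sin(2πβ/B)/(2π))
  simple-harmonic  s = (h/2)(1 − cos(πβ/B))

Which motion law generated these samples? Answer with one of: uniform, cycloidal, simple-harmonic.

candidates at β/B = r: uniform s = h·r (linear in β); cycloidal s = h·(r − sin(2πr)/(2π)); simple-harmonic s = (h/2)(1 − cos(πr))
β=16°: printed 0.8594 | uniform 1.8000, cycloidal 0.4377, simple-harmonic 0.8594
β=32°: printed 3.1094 | uniform 3.6000, cycloidal 2.7581, simple-harmonic 3.1094
β=48°: printed 5.8906 | uniform 5.4000, cycloidal 6.2419, simple-harmonic 5.8906
β=56°: printed 7.1450 | uniform 6.3000, cycloidal 7.6623, simple-harmonic 7.1450
only one law matches every sample → simple-harmonic

simple-harmonic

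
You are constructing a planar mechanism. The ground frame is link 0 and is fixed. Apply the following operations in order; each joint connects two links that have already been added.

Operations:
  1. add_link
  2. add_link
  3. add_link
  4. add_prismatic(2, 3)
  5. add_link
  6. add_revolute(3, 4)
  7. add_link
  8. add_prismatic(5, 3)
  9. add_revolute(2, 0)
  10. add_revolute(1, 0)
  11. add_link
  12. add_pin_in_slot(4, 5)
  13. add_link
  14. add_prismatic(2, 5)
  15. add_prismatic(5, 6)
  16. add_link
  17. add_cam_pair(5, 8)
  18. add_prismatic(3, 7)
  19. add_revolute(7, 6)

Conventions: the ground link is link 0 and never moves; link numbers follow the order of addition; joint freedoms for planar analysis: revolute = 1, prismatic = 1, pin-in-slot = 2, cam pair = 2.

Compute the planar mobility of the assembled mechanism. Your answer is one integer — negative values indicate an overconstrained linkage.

L=1 J1=0 J2=0
add link → L=2 J1=0 J2=0
add link → L=3 J1=0 J2=0
add link → L=4 J1=0 J2=0
P@2,3 dof=1 J1 → L=4 J1=1 J2=0
add link → L=5 J1=1 J2=0
R@3,4 dof=1 J1 → L=5 J1=2 J2=0
add link → L=6 J1=2 J2=0
P@5,3 dof=1 J1 → L=6 J1=3 J2=0
R@2,0 dof=1 J1 → L=6 J1=4 J2=0
R@1,0 dof=1 J1 → L=6 J1=5 J2=0
add link → L=7 J1=5 J2=0
PS@4,5 dof=2 J2 → L=7 J1=5 J2=1
add link → L=8 J1=5 J2=1
P@2,5 dof=1 J1 → L=8 J1=6 J2=1
P@5,6 dof=1 J1 → L=8 J1=7 J2=1
add link → L=9 J1=7 J2=1
C@5,8 dof=2 J2 → L=9 J1=7 J2=2
P@3,7 dof=1 J1 → L=9 J1=8 J2=2
R@7,6 dof=1 J1 → L=9 J1=9 J2=2
M=3(L−1)−2J1−J2=3·8−2·9−2=4

M = 4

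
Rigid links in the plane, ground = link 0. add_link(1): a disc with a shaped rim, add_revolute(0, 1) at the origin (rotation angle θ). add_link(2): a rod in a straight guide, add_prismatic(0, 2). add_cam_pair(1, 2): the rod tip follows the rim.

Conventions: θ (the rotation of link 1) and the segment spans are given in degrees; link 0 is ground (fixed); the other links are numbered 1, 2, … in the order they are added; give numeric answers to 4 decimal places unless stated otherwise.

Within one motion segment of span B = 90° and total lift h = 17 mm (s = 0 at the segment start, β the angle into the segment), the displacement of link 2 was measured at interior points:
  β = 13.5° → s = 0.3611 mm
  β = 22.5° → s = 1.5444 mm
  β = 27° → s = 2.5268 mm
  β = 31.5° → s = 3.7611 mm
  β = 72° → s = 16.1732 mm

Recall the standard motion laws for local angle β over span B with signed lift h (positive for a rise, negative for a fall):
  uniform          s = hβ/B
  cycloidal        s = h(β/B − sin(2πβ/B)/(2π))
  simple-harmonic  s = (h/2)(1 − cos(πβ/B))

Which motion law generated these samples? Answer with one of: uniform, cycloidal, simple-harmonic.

candidates at β/B = r: uniform s = h·r (linear in β); cycloidal s = h·(r − sin(2πr)/(2π)); simple-harmonic s = (h/2)(1 − cos(πr))
β=13.5°: printed 0.3611 | uniform 2.5500, cycloidal 0.3611, simple-harmonic 0.9264
β=22.5°: printed 1.5444 | uniform 4.2500, cycloidal 1.5444, simple-harmonic 2.4896
β=27°: printed 2.5268 | uniform 5.1000, cycloidal 2.5268, simple-harmonic 3.5038
β=31.5°: printed 3.7611 | uniform 5.9500, cycloidal 3.7611, simple-harmonic 4.6411
β=72°: printed 16.1732 | uniform 13.6000, cycloidal 16.1732, simple-harmonic 15.3766
only one law matches every sample → cycloidal

cycloidal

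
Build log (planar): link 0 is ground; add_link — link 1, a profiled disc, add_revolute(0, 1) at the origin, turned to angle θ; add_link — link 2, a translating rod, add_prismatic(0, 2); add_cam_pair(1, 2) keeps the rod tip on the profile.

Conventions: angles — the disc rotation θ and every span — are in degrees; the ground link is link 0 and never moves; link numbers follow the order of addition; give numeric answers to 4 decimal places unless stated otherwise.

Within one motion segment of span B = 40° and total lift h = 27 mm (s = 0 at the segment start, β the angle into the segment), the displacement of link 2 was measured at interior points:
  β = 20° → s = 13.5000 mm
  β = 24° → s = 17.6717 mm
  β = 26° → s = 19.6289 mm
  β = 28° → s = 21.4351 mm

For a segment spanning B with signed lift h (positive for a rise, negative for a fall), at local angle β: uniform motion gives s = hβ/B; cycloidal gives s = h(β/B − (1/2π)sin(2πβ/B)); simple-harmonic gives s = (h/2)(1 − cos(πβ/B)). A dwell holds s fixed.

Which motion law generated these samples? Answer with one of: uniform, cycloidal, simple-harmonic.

candidates at β/B = r: uniform s = h·r (linear in β); cycloidal s = h·(r − sin(2πr)/(2π)); simple-harmonic s = (h/2)(1 − cos(πr))
β=20°: printed 13.5000 | uniform 13.5000, cycloidal 13.5000, simple-harmonic 13.5000
β=24°: printed 17.6717 | uniform 16.2000, cycloidal 18.7258, simple-harmonic 17.6717
β=26°: printed 19.6289 | uniform 17.5500, cycloidal 21.0265, simple-harmonic 19.6289
β=28°: printed 21.4351 | uniform 18.9000, cycloidal 22.9869, simple-harmonic 21.4351
only one law matches every sample → simple-harmonic

simple-harmonic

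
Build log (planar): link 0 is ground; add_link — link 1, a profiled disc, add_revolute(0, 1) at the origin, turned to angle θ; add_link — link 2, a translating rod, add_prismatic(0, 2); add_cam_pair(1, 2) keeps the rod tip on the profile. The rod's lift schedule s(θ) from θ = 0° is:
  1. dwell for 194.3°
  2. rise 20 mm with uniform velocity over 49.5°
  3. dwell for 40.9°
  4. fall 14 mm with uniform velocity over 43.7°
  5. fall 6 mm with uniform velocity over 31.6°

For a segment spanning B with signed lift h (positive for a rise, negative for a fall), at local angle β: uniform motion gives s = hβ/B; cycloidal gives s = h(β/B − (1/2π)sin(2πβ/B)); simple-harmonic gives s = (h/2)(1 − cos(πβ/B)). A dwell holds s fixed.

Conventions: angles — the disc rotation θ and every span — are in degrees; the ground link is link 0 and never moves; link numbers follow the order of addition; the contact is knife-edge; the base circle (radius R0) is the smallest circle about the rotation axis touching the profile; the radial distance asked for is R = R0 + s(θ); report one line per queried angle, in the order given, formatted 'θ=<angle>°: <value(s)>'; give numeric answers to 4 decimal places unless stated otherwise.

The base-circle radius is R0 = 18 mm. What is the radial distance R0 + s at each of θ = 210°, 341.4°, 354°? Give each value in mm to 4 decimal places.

seg 1 [0°–194.3°] dwell: s stays 0.0000
seg 2 [194.3°–243.8°] uniform, h=20: θ=210° here. β=15.7, B=49.5. 20·15.7/49.5 = 6.3434 → s = 6.3434
seg 2 [194.3°–243.8°] uniform, h=20: full span → s += 20 → s = 20.0000
seg 3 [243.8°–284.7°] dwell: s stays 20.0000
seg 4 [284.7°–328.4°] uniform, h=-14: full span → s += -14 → s = 6.0000
seg 5 [328.4°–360°] uniform, h=-6: θ=341.4° here. β=13, B=31.6. -6·13/31.6 = -2.4684 → s = 3.5316
seg 5 [328.4°–360°] uniform, h=-6: θ=354° here. β=25.6, B=31.6. -6·25.6/31.6 = -4.8608 → s = 1.1392
θ=210°: R = R0 + s = 18 + 6.3434 = 24.3434
θ=341.4°: R = R0 + s = 18 + 3.5316 = 21.5316
θ=354°: R = R0 + s = 18 + 1.1392 = 19.1392

θ=210°: 24.3434
θ=341.4°: 21.5316
θ=354°: 19.1392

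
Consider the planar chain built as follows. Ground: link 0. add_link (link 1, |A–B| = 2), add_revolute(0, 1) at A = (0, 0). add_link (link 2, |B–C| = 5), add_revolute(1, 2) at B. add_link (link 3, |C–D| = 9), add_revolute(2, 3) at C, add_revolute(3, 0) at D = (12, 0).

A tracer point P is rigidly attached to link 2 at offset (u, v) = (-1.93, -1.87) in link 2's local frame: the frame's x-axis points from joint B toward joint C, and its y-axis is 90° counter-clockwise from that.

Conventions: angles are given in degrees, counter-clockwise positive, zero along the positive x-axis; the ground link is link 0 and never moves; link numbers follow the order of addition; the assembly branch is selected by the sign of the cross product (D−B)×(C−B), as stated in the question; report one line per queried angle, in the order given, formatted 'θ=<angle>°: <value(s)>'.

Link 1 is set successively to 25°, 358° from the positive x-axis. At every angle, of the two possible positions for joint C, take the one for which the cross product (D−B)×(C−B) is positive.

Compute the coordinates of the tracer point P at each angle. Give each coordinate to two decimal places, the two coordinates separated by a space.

A=(0,0), D=(12.00,0)
θ=25°: B = A + 2.00·(cos25°, sin25°) = (1.8126, 0.8452)
θ=25°: |BD| = 10.2224
θ=25°: circle(B,5.00) ∩ circle(D,9.00): a=2.3721, h=4.4015
θ=25°:   candidates: C₊=(4.5405,5.0355) cross=44.994; C₋=(3.8127,-3.7373) cross=-44.994
θ=25°:   branch + wants cross > 0 → take C=(4.5405,5.0355) (cross=44.994)
θ=25°: ex = (C−B)/|BC| = (0.5456,0.8381); ey = (-0.8381,0.5456)
θ=25°: P = B + -1.93·ex + -1.87·ey = (2.3268,-1.7925)
θ=358°: B = A + 2.00·(cos358°, sin358°) = (1.9988, -0.0698)
θ=358°: |BD| = 10.0015
θ=358°: circle(B,5.00) ∩ circle(D,9.00): a=2.2011, h=4.4894
θ=358°:   candidates: C₊=(4.1685,4.4349) cross=44.901; C₋=(4.2312,-4.5438) cross=-44.901
θ=358°:   branch + wants cross > 0 → take C=(4.1685,4.4349) (cross=44.901)
θ=358°: ex = (C−B)/|BC| = (0.4340,0.9009); ey = (-0.9009,0.4340)
θ=358°: P = B + -1.93·ex + -1.87·ey = (2.8460,-2.6201)

θ=25°: 2.33 -1.79
θ=358°: 2.85 -2.62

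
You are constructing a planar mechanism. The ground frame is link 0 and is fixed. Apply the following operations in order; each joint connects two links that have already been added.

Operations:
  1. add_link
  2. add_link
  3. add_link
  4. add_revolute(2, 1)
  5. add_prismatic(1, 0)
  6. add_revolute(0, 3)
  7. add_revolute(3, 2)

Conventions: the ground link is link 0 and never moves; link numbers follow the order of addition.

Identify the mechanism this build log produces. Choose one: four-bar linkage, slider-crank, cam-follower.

links: 4 (incl. ground); joints: 3 revolute, 1 prismatic, 0 higher (cam) pair, forming one closed loop
4 links, 3 revolutes + 1 prismatic in one loop → slider-crank

slider-crank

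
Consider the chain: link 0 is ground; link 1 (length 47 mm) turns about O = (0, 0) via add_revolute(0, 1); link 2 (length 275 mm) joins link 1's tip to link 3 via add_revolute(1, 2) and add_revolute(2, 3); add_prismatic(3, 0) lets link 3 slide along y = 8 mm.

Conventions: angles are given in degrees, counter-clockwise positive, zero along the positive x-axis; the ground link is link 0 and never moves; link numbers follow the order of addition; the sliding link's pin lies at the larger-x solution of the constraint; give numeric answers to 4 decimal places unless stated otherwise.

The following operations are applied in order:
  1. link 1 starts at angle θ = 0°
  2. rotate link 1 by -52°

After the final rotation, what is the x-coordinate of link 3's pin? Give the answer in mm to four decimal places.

geometry: r = 47 mm, L = 275 mm, e = 8 mm; θ starts at 0°
rotate link 1 by -52°: θ ← 0° -52° = -52°
crank pin P = (r cos θ, r sin θ) = (28.936089, -37.036505)
h = r sin θ − e = -37.036505 − 8 = -45.036505
x = r cos θ + √(L² − h²) = 28.936089 + 271.287142 = 300.223231

300.2232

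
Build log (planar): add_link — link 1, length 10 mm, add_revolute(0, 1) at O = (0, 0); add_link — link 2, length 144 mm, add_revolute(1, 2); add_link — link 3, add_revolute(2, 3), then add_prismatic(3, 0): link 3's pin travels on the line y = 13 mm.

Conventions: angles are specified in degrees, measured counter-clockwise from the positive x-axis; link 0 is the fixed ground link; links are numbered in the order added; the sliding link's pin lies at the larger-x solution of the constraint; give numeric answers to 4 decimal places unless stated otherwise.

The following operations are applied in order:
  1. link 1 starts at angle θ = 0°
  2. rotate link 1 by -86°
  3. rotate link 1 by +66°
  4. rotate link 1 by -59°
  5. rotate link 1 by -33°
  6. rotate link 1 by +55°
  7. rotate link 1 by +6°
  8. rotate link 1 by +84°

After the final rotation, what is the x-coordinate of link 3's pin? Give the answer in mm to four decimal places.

geometry: r = 10 mm, L = 144 mm, e = 13 mm; θ starts at 0°
rotate link 1 by -86°: θ ← 0° -86° = -86°
rotate link 1 by +66°: θ ← -86° +66° = -20°
rotate link 1 by -59°: θ ← -20° -59° = -79°
rotate link 1 by -33°: θ ← -79° -33° = -112°
rotate link 1 by +55°: θ ← -112° +55° = -57°
rotate link 1 by +6°: θ ← -57° +6° = -51°
rotate link 1 by +84°: θ ← -51° +84° = 33°
crank pin P = (r cos θ, r sin θ) = (8.386706, 5.446390)
h = r sin θ − e = 5.446390 − 13 = -7.553610
x = r cos θ + √(L² − h²) = 8.386706 + 143.801749 = 152.188455

152.1885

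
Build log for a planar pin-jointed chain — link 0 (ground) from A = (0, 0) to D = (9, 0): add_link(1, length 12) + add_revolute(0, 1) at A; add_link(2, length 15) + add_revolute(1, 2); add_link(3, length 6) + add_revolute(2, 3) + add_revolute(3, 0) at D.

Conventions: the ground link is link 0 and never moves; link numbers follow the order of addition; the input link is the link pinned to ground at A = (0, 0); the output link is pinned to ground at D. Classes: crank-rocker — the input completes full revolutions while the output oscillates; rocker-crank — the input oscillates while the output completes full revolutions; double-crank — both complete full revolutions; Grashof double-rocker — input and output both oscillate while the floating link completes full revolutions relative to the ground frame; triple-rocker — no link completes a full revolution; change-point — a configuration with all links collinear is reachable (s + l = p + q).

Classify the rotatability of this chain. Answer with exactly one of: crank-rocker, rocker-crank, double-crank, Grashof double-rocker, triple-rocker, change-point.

lengths: ground=9, input=12, coupler=15, output=6
sorted: s=6 (shortest), l=15 (longest), p+q=21
s + l = 21 vs p + q = 21
s + l = p + q → change-point (collinear configuration reachable)

change-point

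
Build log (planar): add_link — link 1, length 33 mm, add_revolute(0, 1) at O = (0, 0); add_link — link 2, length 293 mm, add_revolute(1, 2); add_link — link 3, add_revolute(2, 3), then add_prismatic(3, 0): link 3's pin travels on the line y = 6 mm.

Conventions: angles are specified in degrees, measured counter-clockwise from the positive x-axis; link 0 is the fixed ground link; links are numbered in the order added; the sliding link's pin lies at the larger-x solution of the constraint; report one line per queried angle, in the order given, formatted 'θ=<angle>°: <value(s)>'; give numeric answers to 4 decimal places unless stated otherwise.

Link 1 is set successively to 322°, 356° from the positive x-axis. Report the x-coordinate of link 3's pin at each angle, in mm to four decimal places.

geometry: r = 33 mm, L = 293 mm, e = 6 mm
θ=322°: crank pin P = (r cos θ, r sin θ) = (26.004355, -20.316829)
θ=322°: h = r sin θ − e = -20.316829 − 6 = -26.316829
θ=322°: x = r cos θ + √(L² − h²) = 26.004355 + 291.815737 = 317.820092
θ=356°: crank pin P = (r cos θ, r sin θ) = (32.919614, -2.301964)
θ=356°: h = r sin θ − e = -2.301964 − 6 = -8.301964
θ=356°: x = r cos θ + √(L² − h²) = 32.919614 + 292.882361 = 325.801975

θ=322°: 317.8201
θ=356°: 325.8020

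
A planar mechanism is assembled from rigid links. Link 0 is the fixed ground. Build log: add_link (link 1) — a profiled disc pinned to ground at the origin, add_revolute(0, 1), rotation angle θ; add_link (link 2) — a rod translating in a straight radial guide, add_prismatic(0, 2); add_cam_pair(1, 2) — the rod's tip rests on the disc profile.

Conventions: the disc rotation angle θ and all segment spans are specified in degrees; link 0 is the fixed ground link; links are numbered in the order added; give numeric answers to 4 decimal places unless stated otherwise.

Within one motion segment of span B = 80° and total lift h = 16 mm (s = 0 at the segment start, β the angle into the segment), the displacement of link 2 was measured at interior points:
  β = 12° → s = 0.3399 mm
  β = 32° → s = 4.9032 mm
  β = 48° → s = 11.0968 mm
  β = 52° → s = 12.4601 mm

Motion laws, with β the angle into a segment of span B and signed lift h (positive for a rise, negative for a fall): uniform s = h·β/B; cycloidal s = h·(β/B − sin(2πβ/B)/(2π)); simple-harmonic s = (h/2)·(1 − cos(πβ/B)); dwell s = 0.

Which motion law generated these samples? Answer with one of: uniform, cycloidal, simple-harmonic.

candidates at β/B = r: uniform s = h·r (linear in β); cycloidal s = h·(r − sin(2πr)/(2π)); simple-harmonic s = (h/2)(1 − cos(πr))
β=12°: printed 0.3399 | uniform 2.4000, cycloidal 0.3399, simple-harmonic 0.8719
β=32°: printed 4.9032 | uniform 6.4000, cycloidal 4.9032, simple-harmonic 5.5279
β=48°: printed 11.0968 | uniform 9.6000, cycloidal 11.0968, simple-harmonic 10.4721
β=52°: printed 12.4601 | uniform 10.4000, cycloidal 12.4601, simple-harmonic 11.6319
only one law matches every sample → cycloidal

cycloidal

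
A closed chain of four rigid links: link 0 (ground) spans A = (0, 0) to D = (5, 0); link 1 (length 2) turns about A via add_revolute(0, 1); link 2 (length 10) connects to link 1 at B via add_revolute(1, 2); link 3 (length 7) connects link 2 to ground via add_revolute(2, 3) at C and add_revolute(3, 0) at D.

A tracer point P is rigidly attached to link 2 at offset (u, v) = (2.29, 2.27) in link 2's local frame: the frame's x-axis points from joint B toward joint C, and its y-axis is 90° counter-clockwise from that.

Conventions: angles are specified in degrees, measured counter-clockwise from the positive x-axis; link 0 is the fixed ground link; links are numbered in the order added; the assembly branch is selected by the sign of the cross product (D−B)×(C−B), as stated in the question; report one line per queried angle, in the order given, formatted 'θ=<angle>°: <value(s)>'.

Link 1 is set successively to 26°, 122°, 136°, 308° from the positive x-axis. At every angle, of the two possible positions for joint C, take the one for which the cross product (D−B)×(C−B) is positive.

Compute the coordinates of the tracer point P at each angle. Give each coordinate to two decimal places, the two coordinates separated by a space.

A=(0,0), D=(5.00,0)
θ=26°: B = A + 2.00·(cos26°, sin26°) = (1.7976, 0.8767)
θ=26°: |BD| = 3.3203
θ=26°: circle(B,10.00) ∩ circle(D,7.00): a=9.3403, h=3.5721
θ=26°:   candidates: C₊=(11.7496,1.8557) cross=11.860; C₋=(9.8631,-5.0349) cross=-11.860
θ=26°:   branch + wants cross > 0 → take C=(11.7496,1.8557) (cross=11.860)
θ=26°: ex = (C−B)/|BC| = (0.9952,0.0979); ey = (-0.0979,0.9952)
θ=26°: P = B + 2.29·ex + 2.27·ey = (3.8544,3.3600)
θ=122°: B = A + 2.00·(cos122°, sin122°) = (-1.0598, 1.6961)
θ=122°: |BD| = 6.2927
θ=122°: circle(B,10.00) ∩ circle(D,7.00): a=7.1987, h=6.9411
θ=122°:   candidates: C₊=(7.7433,6.4401) cross=43.679; C₋=(4.0015,-6.9284) cross=-43.679
θ=122°:   branch + wants cross > 0 → take C=(7.7433,6.4401) (cross=43.679)
θ=122°: ex = (C−B)/|BC| = (0.8803,0.4744); ey = (-0.4744,0.8803)
θ=122°: P = B + 2.29·ex + 2.27·ey = (-0.1208,4.7808)
θ=136°: B = A + 2.00·(cos136°, sin136°) = (-1.4387, 1.3893)
θ=136°: |BD| = 6.5869
θ=136°: circle(B,10.00) ∩ circle(D,7.00): a=7.1648, h=6.9761
θ=136°:   candidates: C₊=(7.0363,6.6973) cross=45.951; C₋=(4.0935,-6.9411) cross=-45.951
θ=136°:   branch + wants cross > 0 → take C=(7.0363,6.6973) (cross=45.951)
θ=136°: ex = (C−B)/|BC| = (0.8475,0.5308); ey = (-0.5308,0.8475)
θ=136°: P = B + 2.29·ex + 2.27·ey = (-0.7028,4.5287)
θ=308°: B = A + 2.00·(cos308°, sin308°) = (1.2313, -1.5760)
θ=308°: |BD| = 4.0849
θ=308°: circle(B,10.00) ∩ circle(D,7.00): a=8.2849, h=5.6000
θ=308°:   candidates: C₊=(6.7142,6.7869) cross=22.876; C₋=(11.0353,-3.5461) cross=-22.876
θ=308°:   branch + wants cross > 0 → take C=(6.7142,6.7869) (cross=22.876)
θ=308°: ex = (C−B)/|BC| = (0.5483,0.8363); ey = (-0.8363,0.5483)
θ=308°: P = B + 2.29·ex + 2.27·ey = (0.5885,1.5837)

θ=26°: 3.85 3.36
θ=122°: -0.12 4.78
θ=136°: -0.70 4.53
θ=308°: 0.59 1.58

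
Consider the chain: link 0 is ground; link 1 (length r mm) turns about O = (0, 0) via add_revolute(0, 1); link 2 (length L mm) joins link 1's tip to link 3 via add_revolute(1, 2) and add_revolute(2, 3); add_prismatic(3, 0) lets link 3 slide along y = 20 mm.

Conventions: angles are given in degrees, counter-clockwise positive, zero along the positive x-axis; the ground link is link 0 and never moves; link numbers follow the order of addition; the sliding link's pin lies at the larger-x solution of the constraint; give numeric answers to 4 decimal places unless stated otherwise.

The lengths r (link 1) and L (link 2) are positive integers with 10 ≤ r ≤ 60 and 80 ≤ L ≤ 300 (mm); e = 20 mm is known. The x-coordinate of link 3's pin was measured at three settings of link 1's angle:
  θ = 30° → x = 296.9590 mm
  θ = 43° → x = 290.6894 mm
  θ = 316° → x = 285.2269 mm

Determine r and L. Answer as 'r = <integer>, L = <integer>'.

constraint per measurement: (x − r cos θ)² + (r sin θ − e)² = L²
subtracting the θ₁ and θ₂ equations cancels the r² and L² terms:
r = (x₁² − x₂²) / (2[(x₁cos θ₁ + e sin θ₁) − (x₂cos θ₂ + e sin θ₂)]) = 44.9996 → r = 45
L² = (x₁ − r cos θ₁)² + (r sin θ₁ − e)² = 66563.9843 → L = 258.0000 → L = 258
check at θ₃=316°: x = 285.2269 (printed 285.2269) ✓

r = 45, L = 258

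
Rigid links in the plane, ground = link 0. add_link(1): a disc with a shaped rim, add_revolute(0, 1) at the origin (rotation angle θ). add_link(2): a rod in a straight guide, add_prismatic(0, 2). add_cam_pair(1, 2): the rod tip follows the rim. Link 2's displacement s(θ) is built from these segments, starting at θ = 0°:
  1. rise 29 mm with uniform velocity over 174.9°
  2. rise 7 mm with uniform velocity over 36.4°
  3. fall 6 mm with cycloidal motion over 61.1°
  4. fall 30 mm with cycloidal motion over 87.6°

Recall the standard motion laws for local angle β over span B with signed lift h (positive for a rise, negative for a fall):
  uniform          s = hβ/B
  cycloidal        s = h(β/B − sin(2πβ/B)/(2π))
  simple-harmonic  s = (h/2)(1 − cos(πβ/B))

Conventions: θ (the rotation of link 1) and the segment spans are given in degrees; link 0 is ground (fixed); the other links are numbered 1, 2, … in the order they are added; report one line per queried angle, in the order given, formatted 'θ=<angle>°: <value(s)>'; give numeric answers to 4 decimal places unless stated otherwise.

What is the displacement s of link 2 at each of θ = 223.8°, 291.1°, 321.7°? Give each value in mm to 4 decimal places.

segment 1 (0° to 174.9°, uniform, h = 29) is passed completely: s = 0.0000 + (29) = 29.0000
segment 2 (174.9° to 211.3°, uniform, h = 7) is passed completely: s = 29.0000 + (7) = 36.0000
θ = 223.8° falls in segment 3 (211.3° to 272.4°, cycloidal, h = -6): β = 223.8 − 211.3 = 12.5°, B = 61.1°; Δs = -6·(0.2046 − sin(2π·0.2046)/(2π)) = -0.3112; s = 36.0000 − 0.3112 = 35.6888
segment 3 (211.3° to 272.4°, cycloidal, h = -6) is passed completely: s = 36.0000 + (-6) = 30.0000
θ = 291.1° falls in segment 4 (272.4° to 360°, cycloidal, h = -30): β = 291.1 − 272.4 = 18.7°, B = 87.6°; Δs = -30·(0.2135 − sin(2π·0.2135)/(2π)) = -1.7547; s = 30.0000 − 1.7547 = 28.2453
θ = 321.7° falls in segment 4 (272.4° to 360°, cycloidal, h = -30): β = 321.7 − 272.4 = 49.3°, B = 87.6°; Δs = -30·(0.5628 − sin(2π·0.5628)/(2π)) = -18.7186; s = 30.0000 − 18.7186 = 11.2814

θ=223.8°: 35.6888
θ=291.1°: 28.2453
θ=321.7°: 11.2814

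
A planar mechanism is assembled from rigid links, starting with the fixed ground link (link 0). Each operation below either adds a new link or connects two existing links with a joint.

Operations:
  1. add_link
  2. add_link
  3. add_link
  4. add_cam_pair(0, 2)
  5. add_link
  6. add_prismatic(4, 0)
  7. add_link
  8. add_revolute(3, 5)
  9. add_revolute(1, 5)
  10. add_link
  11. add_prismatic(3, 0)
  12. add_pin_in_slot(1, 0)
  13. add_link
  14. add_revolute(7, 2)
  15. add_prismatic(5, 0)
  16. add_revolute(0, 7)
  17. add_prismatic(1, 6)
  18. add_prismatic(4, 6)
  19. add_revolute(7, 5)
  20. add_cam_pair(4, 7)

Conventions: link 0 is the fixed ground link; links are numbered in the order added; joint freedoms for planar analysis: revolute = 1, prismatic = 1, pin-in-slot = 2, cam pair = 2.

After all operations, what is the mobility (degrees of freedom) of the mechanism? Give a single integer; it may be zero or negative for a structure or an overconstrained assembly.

(L,J1,J2)=(1,0,0); link0 fixed
link1: (2,0,0)
link2: (3,0,0)
link3: (4,0,0)
C 0-2 [J2]: (4,0,1)
link4: (5,0,1)
P 4-0 [J1]: (5,1,1)
link5: (6,1,1)
R 3-5 [J1]: (6,2,1)
R 1-5 [J1]: (6,3,1)
link6: (7,3,1)
P 3-0 [J1]: (7,4,1)
PS 1-0 [J2]: (7,4,2)
link7: (8,4,2)
R 7-2 [J1]: (8,5,2)
P 5-0 [J1]: (8,6,2)
R 0-7 [J1]: (8,7,2)
P 1-6 [J1]: (8,8,2)
P 4-6 [J1]: (8,9,2)
R 7-5 [J1]: (8,10,2)
C 4-7 [J2]: (8,10,3)
Grübler: 3·7 − 2·10 − 3 = -2

M = -2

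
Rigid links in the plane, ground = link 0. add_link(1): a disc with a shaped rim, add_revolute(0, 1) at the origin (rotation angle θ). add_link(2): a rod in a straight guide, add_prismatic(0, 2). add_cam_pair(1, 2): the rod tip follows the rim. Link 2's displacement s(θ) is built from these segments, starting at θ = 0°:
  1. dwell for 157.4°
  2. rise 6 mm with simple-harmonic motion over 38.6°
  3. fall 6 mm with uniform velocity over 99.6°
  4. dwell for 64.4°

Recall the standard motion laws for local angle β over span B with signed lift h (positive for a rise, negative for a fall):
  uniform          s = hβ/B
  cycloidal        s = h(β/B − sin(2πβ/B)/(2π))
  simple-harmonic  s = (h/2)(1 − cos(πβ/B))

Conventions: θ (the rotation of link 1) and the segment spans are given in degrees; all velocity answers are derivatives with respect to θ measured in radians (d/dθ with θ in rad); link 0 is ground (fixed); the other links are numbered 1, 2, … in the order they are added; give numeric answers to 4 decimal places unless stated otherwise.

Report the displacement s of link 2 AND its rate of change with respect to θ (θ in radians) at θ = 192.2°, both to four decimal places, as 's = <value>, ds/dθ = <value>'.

segment 1 (0° to 157.4°, dwell): s unchanged at 0.0000
θ = 192.2° falls in segment 2 (157.4° to 196°, simple-harmonic, h = 6): β = 192.2 − 157.4 = 34.8°, B = 38.6°; Δs = 6/2·(1 − cos(π·0.9016)) = 5.8577; s = 0.0000 + 5.8577 = 5.8577
velocity in seg [157.4°–196°] (simple-harmonic), θ in radians: β = 34.8° = 0.6074 rad, B = 38.6° = 0.6737 rad; ds/dθ = (πh/(2B)) sin(πβ/B) = (π·6/(2·0.6737)) sin(π·0.9016) = 4.258012 mm/rad

s = 5.8577, ds/dθ = 4.2580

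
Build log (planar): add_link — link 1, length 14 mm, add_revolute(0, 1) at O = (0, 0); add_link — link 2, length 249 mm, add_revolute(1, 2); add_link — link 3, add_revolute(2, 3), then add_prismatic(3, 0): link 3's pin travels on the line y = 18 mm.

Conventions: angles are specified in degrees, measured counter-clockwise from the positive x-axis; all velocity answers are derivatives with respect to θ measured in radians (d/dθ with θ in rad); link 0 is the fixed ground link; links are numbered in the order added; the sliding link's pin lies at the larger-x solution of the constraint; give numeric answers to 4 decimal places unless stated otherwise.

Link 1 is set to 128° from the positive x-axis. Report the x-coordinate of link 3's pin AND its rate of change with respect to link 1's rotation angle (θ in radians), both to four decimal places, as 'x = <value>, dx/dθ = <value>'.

geometry: r = 14 mm, L = 249 mm, e = 18 mm
crank pin P = (r cos θ, r sin θ) = (-8.619261, 11.032151)
h = r sin θ − e = 11.032151 − 18 = -6.967849
x = r cos θ + √(L² − h²) = -8.619261 + 248.902489 = 240.283228
dx/dθ = −r sin θ − h·r cos θ/√(L² − h²) (θ in radians; h = -6.967849) = -11.273441

x = 240.2832, dx/dθ = -11.2734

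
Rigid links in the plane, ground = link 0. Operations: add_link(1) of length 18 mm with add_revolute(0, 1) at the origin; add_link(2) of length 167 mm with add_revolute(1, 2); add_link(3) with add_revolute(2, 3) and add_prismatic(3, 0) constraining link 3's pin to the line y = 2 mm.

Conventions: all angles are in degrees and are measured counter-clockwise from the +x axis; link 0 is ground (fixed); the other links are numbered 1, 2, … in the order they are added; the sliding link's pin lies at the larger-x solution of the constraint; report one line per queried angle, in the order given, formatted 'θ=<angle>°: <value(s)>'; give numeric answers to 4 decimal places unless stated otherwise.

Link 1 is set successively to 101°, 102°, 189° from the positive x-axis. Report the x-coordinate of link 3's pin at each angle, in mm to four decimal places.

geometry: r = 18 mm, L = 167 mm, e = 2 mm
θ=101°: crank pin P = (r cos θ, r sin θ) = (-3.434562, 17.669289)
θ=101°: h = r sin θ − e = 17.669289 − 2 = 15.669289
θ=101°: x = r cos θ + √(L² − h²) = -3.434562 + 166.263265 = 162.828703
θ=102°: crank pin P = (r cos θ, r sin θ) = (-3.742410, 17.606657)
θ=102°: h = r sin θ − e = 17.606657 − 2 = 15.606657
θ=102°: x = r cos θ + √(L² − h²) = -3.742410 + 166.269156 = 162.526746
θ=189°: crank pin P = (r cos θ, r sin θ) = (-17.778390, -2.815820)
θ=189°: h = r sin θ − e = -2.815820 − 2 = -4.815820
θ=189°: x = r cos θ + √(L² − h²) = -17.778390 + 166.930548 = 149.152158

θ=101°: 162.8287
θ=102°: 162.5267
θ=189°: 149.1522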